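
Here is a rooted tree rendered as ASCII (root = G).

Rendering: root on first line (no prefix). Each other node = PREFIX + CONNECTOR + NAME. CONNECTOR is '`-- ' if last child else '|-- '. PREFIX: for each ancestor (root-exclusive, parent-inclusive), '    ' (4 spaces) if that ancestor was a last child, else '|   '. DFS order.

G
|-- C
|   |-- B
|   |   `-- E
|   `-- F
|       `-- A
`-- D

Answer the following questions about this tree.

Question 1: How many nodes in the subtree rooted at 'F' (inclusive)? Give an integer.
Subtree rooted at F contains: A, F
Count = 2

Answer: 2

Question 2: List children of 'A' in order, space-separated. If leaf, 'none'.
Answer: none

Derivation:
Node A's children (from adjacency): (leaf)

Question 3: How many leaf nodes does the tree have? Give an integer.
Answer: 3

Derivation:
Leaves (nodes with no children): A, D, E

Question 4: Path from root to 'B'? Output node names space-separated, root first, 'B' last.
Answer: G C B

Derivation:
Walk down from root: G -> C -> B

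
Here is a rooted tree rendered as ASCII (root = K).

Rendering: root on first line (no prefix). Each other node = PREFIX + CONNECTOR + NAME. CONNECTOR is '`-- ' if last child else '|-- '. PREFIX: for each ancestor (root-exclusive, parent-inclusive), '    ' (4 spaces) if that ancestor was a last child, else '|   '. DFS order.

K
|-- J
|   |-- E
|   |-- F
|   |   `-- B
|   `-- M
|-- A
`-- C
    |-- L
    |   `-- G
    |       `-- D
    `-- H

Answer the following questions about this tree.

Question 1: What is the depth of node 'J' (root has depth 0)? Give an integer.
Answer: 1

Derivation:
Path from root to J: K -> J
Depth = number of edges = 1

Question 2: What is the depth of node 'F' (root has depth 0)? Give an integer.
Answer: 2

Derivation:
Path from root to F: K -> J -> F
Depth = number of edges = 2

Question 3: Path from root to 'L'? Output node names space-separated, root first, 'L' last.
Answer: K C L

Derivation:
Walk down from root: K -> C -> L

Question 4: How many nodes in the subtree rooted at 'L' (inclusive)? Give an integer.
Subtree rooted at L contains: D, G, L
Count = 3

Answer: 3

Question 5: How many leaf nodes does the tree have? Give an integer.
Answer: 6

Derivation:
Leaves (nodes with no children): A, B, D, E, H, M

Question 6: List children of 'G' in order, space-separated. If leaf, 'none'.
Answer: D

Derivation:
Node G's children (from adjacency): D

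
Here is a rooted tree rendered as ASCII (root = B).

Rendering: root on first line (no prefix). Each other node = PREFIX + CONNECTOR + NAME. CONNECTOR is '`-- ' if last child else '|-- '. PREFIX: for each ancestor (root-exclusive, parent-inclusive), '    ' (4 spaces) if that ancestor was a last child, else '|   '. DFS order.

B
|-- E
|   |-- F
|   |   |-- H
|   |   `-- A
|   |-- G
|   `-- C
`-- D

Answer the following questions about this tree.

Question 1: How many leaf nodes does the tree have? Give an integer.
Answer: 5

Derivation:
Leaves (nodes with no children): A, C, D, G, H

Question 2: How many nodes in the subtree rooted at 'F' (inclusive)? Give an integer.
Answer: 3

Derivation:
Subtree rooted at F contains: A, F, H
Count = 3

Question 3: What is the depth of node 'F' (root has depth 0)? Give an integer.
Path from root to F: B -> E -> F
Depth = number of edges = 2

Answer: 2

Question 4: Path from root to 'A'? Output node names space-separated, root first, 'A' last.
Answer: B E F A

Derivation:
Walk down from root: B -> E -> F -> A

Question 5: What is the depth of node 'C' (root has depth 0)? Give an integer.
Answer: 2

Derivation:
Path from root to C: B -> E -> C
Depth = number of edges = 2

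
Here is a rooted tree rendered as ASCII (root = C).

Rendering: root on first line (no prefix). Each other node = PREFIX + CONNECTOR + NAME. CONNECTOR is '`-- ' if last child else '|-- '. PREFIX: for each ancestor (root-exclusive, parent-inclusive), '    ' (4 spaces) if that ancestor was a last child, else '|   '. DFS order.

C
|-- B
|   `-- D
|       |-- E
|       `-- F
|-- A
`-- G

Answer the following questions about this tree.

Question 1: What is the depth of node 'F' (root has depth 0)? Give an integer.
Path from root to F: C -> B -> D -> F
Depth = number of edges = 3

Answer: 3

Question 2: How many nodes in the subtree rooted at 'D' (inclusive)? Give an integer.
Subtree rooted at D contains: D, E, F
Count = 3

Answer: 3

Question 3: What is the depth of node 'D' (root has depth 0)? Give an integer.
Path from root to D: C -> B -> D
Depth = number of edges = 2

Answer: 2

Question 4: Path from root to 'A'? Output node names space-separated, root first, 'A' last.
Walk down from root: C -> A

Answer: C A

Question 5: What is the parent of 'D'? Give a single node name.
Scan adjacency: D appears as child of B

Answer: B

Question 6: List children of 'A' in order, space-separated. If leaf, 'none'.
Answer: none

Derivation:
Node A's children (from adjacency): (leaf)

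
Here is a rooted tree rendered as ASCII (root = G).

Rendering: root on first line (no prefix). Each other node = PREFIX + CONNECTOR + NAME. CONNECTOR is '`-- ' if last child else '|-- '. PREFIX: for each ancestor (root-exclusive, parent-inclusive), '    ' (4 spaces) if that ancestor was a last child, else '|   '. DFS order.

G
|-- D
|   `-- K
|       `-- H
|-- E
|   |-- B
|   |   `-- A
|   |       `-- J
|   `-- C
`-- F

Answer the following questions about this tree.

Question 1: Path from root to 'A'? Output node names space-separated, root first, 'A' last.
Answer: G E B A

Derivation:
Walk down from root: G -> E -> B -> A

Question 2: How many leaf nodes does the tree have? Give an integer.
Leaves (nodes with no children): C, F, H, J

Answer: 4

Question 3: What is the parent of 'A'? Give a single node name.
Scan adjacency: A appears as child of B

Answer: B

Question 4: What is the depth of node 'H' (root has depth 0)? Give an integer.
Answer: 3

Derivation:
Path from root to H: G -> D -> K -> H
Depth = number of edges = 3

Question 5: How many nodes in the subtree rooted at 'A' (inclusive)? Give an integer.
Subtree rooted at A contains: A, J
Count = 2

Answer: 2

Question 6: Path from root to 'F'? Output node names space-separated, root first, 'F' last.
Answer: G F

Derivation:
Walk down from root: G -> F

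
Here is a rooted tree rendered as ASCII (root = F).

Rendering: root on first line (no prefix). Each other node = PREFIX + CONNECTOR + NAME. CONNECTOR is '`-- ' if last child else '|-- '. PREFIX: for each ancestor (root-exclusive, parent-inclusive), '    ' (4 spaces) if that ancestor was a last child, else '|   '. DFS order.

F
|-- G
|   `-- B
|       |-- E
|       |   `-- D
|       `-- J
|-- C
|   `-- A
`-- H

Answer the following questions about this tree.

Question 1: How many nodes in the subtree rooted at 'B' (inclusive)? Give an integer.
Subtree rooted at B contains: B, D, E, J
Count = 4

Answer: 4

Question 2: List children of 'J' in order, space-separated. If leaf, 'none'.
Node J's children (from adjacency): (leaf)

Answer: none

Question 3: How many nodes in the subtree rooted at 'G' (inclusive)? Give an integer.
Answer: 5

Derivation:
Subtree rooted at G contains: B, D, E, G, J
Count = 5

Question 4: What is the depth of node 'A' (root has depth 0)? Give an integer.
Path from root to A: F -> C -> A
Depth = number of edges = 2

Answer: 2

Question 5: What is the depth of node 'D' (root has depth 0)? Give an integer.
Answer: 4

Derivation:
Path from root to D: F -> G -> B -> E -> D
Depth = number of edges = 4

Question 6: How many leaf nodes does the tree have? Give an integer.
Answer: 4

Derivation:
Leaves (nodes with no children): A, D, H, J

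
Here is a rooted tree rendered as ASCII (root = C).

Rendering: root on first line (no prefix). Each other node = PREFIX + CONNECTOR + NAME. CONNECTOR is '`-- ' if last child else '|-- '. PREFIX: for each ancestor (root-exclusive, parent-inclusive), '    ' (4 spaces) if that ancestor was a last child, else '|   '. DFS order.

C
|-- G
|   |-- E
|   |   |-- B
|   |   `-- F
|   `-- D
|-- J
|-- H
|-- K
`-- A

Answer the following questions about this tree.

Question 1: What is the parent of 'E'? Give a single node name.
Answer: G

Derivation:
Scan adjacency: E appears as child of G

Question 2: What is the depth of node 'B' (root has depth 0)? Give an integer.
Path from root to B: C -> G -> E -> B
Depth = number of edges = 3

Answer: 3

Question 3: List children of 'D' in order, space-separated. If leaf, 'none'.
Node D's children (from adjacency): (leaf)

Answer: none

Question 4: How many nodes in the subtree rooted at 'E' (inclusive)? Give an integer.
Answer: 3

Derivation:
Subtree rooted at E contains: B, E, F
Count = 3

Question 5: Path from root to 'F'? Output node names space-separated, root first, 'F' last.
Walk down from root: C -> G -> E -> F

Answer: C G E F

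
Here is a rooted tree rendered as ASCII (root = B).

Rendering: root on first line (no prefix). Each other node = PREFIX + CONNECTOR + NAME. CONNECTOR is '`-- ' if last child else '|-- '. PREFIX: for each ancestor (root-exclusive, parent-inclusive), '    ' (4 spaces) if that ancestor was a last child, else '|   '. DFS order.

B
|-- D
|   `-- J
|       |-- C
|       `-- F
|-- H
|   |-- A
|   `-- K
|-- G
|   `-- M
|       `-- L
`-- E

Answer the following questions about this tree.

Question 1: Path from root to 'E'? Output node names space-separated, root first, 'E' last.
Answer: B E

Derivation:
Walk down from root: B -> E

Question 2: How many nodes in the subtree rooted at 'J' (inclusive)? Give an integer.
Subtree rooted at J contains: C, F, J
Count = 3

Answer: 3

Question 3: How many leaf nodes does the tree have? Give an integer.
Answer: 6

Derivation:
Leaves (nodes with no children): A, C, E, F, K, L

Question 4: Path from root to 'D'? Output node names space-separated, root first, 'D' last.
Answer: B D

Derivation:
Walk down from root: B -> D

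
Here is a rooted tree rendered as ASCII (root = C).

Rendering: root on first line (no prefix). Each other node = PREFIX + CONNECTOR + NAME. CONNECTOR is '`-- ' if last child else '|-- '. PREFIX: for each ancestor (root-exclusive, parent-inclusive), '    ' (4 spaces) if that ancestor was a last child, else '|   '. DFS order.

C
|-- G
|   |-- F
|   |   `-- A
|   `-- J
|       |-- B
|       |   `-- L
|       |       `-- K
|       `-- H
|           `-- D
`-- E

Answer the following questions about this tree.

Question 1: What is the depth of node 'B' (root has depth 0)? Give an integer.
Path from root to B: C -> G -> J -> B
Depth = number of edges = 3

Answer: 3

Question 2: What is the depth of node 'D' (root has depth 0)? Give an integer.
Answer: 4

Derivation:
Path from root to D: C -> G -> J -> H -> D
Depth = number of edges = 4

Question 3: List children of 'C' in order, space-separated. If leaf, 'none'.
Answer: G E

Derivation:
Node C's children (from adjacency): G, E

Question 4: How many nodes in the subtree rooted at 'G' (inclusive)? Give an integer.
Subtree rooted at G contains: A, B, D, F, G, H, J, K, L
Count = 9

Answer: 9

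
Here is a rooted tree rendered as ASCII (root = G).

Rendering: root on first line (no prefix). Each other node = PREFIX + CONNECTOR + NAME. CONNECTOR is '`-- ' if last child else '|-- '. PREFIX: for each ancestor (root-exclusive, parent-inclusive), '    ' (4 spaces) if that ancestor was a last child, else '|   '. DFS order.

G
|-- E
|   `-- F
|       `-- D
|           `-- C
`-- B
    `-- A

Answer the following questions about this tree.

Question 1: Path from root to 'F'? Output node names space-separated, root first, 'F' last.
Answer: G E F

Derivation:
Walk down from root: G -> E -> F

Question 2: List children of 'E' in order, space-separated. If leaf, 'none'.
Answer: F

Derivation:
Node E's children (from adjacency): F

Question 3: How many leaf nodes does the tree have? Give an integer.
Answer: 2

Derivation:
Leaves (nodes with no children): A, C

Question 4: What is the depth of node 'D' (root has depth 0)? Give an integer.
Path from root to D: G -> E -> F -> D
Depth = number of edges = 3

Answer: 3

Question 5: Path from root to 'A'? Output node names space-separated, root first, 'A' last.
Walk down from root: G -> B -> A

Answer: G B A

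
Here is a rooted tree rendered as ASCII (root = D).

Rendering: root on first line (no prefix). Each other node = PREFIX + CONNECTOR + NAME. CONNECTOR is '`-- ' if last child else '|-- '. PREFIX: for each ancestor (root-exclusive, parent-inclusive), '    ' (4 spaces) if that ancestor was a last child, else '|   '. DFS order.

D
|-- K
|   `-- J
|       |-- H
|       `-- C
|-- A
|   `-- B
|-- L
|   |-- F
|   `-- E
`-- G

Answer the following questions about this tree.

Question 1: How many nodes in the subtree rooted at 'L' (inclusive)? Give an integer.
Answer: 3

Derivation:
Subtree rooted at L contains: E, F, L
Count = 3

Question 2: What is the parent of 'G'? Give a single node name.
Answer: D

Derivation:
Scan adjacency: G appears as child of D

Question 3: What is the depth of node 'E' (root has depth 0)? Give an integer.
Answer: 2

Derivation:
Path from root to E: D -> L -> E
Depth = number of edges = 2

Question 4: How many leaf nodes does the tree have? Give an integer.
Leaves (nodes with no children): B, C, E, F, G, H

Answer: 6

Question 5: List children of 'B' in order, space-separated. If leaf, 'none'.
Answer: none

Derivation:
Node B's children (from adjacency): (leaf)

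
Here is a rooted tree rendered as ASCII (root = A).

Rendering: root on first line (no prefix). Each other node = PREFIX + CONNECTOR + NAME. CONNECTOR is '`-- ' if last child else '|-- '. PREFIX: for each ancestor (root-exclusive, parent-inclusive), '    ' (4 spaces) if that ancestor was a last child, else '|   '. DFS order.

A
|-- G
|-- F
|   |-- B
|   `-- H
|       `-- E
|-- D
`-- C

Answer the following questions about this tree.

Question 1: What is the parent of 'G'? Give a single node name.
Answer: A

Derivation:
Scan adjacency: G appears as child of A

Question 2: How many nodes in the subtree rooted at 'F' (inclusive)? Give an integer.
Answer: 4

Derivation:
Subtree rooted at F contains: B, E, F, H
Count = 4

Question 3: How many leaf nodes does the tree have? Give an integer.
Answer: 5

Derivation:
Leaves (nodes with no children): B, C, D, E, G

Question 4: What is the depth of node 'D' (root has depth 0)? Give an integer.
Path from root to D: A -> D
Depth = number of edges = 1

Answer: 1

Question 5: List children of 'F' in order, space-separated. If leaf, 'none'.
Answer: B H

Derivation:
Node F's children (from adjacency): B, H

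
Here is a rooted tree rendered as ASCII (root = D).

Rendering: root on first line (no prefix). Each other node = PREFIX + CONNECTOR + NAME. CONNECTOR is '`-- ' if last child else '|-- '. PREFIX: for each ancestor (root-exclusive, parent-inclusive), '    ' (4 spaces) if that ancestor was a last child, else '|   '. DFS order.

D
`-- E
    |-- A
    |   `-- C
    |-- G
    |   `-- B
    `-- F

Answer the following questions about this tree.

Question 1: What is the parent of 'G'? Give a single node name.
Answer: E

Derivation:
Scan adjacency: G appears as child of E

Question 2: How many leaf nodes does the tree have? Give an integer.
Leaves (nodes with no children): B, C, F

Answer: 3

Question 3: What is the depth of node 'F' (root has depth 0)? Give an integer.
Answer: 2

Derivation:
Path from root to F: D -> E -> F
Depth = number of edges = 2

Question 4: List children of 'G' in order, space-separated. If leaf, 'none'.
Answer: B

Derivation:
Node G's children (from adjacency): B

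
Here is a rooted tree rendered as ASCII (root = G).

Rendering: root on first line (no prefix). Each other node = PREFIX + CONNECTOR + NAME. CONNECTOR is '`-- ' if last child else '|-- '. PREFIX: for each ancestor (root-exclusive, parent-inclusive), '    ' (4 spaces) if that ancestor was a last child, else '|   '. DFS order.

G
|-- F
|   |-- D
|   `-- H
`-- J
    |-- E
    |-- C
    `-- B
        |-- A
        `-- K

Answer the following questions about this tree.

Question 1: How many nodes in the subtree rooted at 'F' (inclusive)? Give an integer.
Answer: 3

Derivation:
Subtree rooted at F contains: D, F, H
Count = 3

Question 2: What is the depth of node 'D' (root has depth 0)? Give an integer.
Answer: 2

Derivation:
Path from root to D: G -> F -> D
Depth = number of edges = 2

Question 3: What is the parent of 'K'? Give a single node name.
Scan adjacency: K appears as child of B

Answer: B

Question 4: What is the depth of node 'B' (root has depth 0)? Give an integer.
Answer: 2

Derivation:
Path from root to B: G -> J -> B
Depth = number of edges = 2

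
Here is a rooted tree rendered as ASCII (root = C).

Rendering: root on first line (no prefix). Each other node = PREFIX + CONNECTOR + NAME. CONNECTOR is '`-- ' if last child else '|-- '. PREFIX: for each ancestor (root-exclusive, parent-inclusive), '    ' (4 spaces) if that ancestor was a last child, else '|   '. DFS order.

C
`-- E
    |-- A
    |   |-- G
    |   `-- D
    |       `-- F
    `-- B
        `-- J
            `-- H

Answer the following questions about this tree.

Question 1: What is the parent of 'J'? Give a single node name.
Scan adjacency: J appears as child of B

Answer: B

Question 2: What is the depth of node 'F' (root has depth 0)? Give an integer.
Answer: 4

Derivation:
Path from root to F: C -> E -> A -> D -> F
Depth = number of edges = 4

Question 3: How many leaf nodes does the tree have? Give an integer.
Answer: 3

Derivation:
Leaves (nodes with no children): F, G, H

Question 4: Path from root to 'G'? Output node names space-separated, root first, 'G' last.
Answer: C E A G

Derivation:
Walk down from root: C -> E -> A -> G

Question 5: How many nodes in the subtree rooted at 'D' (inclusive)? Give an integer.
Subtree rooted at D contains: D, F
Count = 2

Answer: 2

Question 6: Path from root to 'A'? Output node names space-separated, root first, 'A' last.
Answer: C E A

Derivation:
Walk down from root: C -> E -> A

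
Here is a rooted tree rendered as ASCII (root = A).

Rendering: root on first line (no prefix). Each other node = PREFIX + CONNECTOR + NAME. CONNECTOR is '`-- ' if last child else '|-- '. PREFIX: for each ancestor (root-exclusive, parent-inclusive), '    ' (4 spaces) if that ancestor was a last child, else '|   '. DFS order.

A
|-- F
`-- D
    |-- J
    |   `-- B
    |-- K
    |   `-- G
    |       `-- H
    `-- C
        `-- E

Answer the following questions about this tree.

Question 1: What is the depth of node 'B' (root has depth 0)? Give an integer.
Answer: 3

Derivation:
Path from root to B: A -> D -> J -> B
Depth = number of edges = 3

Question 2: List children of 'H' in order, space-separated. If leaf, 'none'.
Answer: none

Derivation:
Node H's children (from adjacency): (leaf)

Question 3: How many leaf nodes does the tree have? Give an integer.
Answer: 4

Derivation:
Leaves (nodes with no children): B, E, F, H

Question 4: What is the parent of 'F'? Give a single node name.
Answer: A

Derivation:
Scan adjacency: F appears as child of A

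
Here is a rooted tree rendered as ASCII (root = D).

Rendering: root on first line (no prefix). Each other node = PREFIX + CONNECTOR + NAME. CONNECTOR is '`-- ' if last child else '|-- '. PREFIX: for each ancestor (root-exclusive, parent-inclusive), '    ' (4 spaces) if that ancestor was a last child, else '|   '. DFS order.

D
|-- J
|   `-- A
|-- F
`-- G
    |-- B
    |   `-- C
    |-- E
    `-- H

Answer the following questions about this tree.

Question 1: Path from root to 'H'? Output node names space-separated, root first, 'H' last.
Answer: D G H

Derivation:
Walk down from root: D -> G -> H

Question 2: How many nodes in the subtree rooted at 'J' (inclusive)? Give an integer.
Subtree rooted at J contains: A, J
Count = 2

Answer: 2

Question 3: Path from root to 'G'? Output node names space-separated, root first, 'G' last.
Walk down from root: D -> G

Answer: D G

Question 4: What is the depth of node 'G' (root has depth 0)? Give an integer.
Path from root to G: D -> G
Depth = number of edges = 1

Answer: 1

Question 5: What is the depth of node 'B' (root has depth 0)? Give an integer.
Path from root to B: D -> G -> B
Depth = number of edges = 2

Answer: 2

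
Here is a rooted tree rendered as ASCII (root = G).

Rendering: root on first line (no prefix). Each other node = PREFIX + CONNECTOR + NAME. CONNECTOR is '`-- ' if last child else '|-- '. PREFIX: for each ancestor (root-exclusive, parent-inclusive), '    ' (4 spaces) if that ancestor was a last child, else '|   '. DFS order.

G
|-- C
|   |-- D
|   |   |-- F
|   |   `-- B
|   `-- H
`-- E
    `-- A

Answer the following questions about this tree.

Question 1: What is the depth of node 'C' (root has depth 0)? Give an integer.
Path from root to C: G -> C
Depth = number of edges = 1

Answer: 1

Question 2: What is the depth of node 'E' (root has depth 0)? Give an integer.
Answer: 1

Derivation:
Path from root to E: G -> E
Depth = number of edges = 1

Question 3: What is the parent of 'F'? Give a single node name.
Scan adjacency: F appears as child of D

Answer: D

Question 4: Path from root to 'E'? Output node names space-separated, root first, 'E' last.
Answer: G E

Derivation:
Walk down from root: G -> E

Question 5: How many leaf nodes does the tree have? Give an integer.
Leaves (nodes with no children): A, B, F, H

Answer: 4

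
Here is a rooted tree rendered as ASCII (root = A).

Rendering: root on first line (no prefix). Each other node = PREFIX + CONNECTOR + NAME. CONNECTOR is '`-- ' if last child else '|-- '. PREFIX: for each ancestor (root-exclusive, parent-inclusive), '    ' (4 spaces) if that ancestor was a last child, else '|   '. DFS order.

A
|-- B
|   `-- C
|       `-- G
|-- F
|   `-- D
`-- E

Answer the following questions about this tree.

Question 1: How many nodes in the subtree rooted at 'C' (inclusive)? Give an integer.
Answer: 2

Derivation:
Subtree rooted at C contains: C, G
Count = 2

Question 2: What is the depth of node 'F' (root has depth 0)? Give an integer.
Path from root to F: A -> F
Depth = number of edges = 1

Answer: 1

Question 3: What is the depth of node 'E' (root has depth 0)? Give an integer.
Path from root to E: A -> E
Depth = number of edges = 1

Answer: 1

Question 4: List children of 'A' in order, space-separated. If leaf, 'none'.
Answer: B F E

Derivation:
Node A's children (from adjacency): B, F, E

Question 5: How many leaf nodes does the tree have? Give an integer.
Answer: 3

Derivation:
Leaves (nodes with no children): D, E, G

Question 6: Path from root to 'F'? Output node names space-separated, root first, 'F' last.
Walk down from root: A -> F

Answer: A F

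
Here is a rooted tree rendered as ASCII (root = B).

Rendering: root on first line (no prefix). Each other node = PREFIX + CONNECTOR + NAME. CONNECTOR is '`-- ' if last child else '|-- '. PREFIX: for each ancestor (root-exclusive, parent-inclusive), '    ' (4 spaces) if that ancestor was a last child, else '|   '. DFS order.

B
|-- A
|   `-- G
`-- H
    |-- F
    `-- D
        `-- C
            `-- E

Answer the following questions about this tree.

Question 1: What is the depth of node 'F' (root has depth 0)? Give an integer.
Path from root to F: B -> H -> F
Depth = number of edges = 2

Answer: 2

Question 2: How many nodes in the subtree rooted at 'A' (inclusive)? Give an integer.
Subtree rooted at A contains: A, G
Count = 2

Answer: 2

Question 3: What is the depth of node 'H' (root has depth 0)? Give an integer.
Answer: 1

Derivation:
Path from root to H: B -> H
Depth = number of edges = 1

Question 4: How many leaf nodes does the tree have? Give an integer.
Answer: 3

Derivation:
Leaves (nodes with no children): E, F, G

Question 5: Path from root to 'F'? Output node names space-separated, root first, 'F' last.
Answer: B H F

Derivation:
Walk down from root: B -> H -> F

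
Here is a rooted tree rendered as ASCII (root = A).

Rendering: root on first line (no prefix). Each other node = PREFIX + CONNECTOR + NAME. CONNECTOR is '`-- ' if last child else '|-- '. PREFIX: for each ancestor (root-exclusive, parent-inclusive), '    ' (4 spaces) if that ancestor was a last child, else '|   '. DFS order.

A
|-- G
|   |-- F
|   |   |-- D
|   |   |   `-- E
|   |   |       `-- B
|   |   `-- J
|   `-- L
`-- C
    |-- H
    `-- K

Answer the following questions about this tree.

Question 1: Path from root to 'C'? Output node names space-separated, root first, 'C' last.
Answer: A C

Derivation:
Walk down from root: A -> C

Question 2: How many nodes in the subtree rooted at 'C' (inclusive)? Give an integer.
Subtree rooted at C contains: C, H, K
Count = 3

Answer: 3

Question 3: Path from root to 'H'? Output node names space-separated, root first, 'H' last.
Answer: A C H

Derivation:
Walk down from root: A -> C -> H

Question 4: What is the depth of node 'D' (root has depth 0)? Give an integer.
Path from root to D: A -> G -> F -> D
Depth = number of edges = 3

Answer: 3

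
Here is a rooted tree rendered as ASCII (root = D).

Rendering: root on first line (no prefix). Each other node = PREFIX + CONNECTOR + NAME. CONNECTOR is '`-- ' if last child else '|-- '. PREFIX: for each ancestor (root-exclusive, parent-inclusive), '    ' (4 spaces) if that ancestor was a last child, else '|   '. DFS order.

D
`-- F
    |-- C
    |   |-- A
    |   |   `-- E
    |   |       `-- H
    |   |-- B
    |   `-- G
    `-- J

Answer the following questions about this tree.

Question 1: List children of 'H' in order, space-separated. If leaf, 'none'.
Answer: none

Derivation:
Node H's children (from adjacency): (leaf)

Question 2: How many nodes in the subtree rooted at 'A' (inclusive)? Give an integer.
Subtree rooted at A contains: A, E, H
Count = 3

Answer: 3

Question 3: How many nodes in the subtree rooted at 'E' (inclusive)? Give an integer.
Subtree rooted at E contains: E, H
Count = 2

Answer: 2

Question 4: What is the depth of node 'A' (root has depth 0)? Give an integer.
Path from root to A: D -> F -> C -> A
Depth = number of edges = 3

Answer: 3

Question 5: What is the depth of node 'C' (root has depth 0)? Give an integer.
Answer: 2

Derivation:
Path from root to C: D -> F -> C
Depth = number of edges = 2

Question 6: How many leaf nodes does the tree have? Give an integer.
Leaves (nodes with no children): B, G, H, J

Answer: 4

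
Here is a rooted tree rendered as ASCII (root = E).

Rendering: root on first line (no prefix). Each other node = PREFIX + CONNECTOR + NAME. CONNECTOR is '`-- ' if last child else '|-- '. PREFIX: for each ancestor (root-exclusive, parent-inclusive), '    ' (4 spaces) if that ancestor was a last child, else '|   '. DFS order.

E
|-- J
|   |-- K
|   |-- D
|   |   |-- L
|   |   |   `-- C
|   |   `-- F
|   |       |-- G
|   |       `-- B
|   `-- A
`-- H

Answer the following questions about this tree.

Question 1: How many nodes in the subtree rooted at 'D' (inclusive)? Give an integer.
Subtree rooted at D contains: B, C, D, F, G, L
Count = 6

Answer: 6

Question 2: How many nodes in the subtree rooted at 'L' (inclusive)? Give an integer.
Answer: 2

Derivation:
Subtree rooted at L contains: C, L
Count = 2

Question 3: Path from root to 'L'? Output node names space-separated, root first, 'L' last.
Walk down from root: E -> J -> D -> L

Answer: E J D L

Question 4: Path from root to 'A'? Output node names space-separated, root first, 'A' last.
Walk down from root: E -> J -> A

Answer: E J A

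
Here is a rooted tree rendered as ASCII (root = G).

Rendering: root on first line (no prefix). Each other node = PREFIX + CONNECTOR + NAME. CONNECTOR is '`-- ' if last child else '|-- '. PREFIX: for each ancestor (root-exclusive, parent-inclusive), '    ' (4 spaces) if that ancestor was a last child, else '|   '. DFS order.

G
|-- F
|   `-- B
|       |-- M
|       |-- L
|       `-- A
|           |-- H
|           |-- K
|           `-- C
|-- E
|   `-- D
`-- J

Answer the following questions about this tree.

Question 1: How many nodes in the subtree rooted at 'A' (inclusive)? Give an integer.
Subtree rooted at A contains: A, C, H, K
Count = 4

Answer: 4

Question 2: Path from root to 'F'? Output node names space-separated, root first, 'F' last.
Walk down from root: G -> F

Answer: G F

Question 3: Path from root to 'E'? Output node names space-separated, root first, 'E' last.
Answer: G E

Derivation:
Walk down from root: G -> E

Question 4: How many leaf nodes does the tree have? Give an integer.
Leaves (nodes with no children): C, D, H, J, K, L, M

Answer: 7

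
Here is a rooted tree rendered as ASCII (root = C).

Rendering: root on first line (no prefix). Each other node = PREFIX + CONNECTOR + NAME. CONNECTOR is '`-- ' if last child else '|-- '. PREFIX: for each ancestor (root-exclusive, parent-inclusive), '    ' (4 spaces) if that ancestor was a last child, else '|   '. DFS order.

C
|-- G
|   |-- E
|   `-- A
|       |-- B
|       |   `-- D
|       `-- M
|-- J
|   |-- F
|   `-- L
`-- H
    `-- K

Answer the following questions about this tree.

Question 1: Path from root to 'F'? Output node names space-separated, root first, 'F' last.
Walk down from root: C -> J -> F

Answer: C J F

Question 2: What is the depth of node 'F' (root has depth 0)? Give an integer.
Answer: 2

Derivation:
Path from root to F: C -> J -> F
Depth = number of edges = 2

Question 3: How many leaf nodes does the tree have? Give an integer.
Answer: 6

Derivation:
Leaves (nodes with no children): D, E, F, K, L, M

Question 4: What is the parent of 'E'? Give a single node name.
Scan adjacency: E appears as child of G

Answer: G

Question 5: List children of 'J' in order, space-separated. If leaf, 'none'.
Node J's children (from adjacency): F, L

Answer: F L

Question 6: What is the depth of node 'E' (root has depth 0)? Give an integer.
Path from root to E: C -> G -> E
Depth = number of edges = 2

Answer: 2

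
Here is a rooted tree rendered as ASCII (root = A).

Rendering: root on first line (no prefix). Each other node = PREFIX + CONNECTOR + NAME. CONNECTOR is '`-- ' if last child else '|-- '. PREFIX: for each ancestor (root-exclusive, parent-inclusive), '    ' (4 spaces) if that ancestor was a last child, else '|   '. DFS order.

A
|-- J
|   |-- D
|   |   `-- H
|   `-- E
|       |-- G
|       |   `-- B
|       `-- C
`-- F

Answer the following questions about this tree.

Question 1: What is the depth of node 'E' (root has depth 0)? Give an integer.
Path from root to E: A -> J -> E
Depth = number of edges = 2

Answer: 2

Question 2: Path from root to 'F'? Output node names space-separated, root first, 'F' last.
Walk down from root: A -> F

Answer: A F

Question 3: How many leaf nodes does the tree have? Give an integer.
Answer: 4

Derivation:
Leaves (nodes with no children): B, C, F, H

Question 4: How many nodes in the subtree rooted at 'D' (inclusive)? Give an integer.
Subtree rooted at D contains: D, H
Count = 2

Answer: 2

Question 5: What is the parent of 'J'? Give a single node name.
Answer: A

Derivation:
Scan adjacency: J appears as child of A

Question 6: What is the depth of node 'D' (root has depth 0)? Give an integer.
Answer: 2

Derivation:
Path from root to D: A -> J -> D
Depth = number of edges = 2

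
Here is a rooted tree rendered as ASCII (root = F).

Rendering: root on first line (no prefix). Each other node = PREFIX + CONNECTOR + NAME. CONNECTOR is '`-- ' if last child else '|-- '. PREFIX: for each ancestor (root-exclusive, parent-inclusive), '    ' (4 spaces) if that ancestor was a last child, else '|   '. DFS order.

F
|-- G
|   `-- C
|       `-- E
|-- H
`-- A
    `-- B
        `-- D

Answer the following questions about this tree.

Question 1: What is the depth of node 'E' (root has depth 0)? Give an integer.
Path from root to E: F -> G -> C -> E
Depth = number of edges = 3

Answer: 3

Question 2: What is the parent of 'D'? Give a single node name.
Answer: B

Derivation:
Scan adjacency: D appears as child of B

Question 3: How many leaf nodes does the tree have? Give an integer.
Leaves (nodes with no children): D, E, H

Answer: 3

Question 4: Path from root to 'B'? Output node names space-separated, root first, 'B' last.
Walk down from root: F -> A -> B

Answer: F A B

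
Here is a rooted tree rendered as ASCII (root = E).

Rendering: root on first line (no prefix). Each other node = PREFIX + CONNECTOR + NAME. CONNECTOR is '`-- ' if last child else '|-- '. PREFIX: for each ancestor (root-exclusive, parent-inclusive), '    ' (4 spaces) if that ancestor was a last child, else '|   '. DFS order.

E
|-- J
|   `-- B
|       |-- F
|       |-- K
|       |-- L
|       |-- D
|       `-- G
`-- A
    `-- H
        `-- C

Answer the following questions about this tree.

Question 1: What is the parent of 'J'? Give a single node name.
Scan adjacency: J appears as child of E

Answer: E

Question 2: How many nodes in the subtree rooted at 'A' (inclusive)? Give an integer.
Answer: 3

Derivation:
Subtree rooted at A contains: A, C, H
Count = 3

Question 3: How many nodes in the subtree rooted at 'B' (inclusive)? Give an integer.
Answer: 6

Derivation:
Subtree rooted at B contains: B, D, F, G, K, L
Count = 6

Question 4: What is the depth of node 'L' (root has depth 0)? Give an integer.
Path from root to L: E -> J -> B -> L
Depth = number of edges = 3

Answer: 3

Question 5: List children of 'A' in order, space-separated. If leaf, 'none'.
Node A's children (from adjacency): H

Answer: H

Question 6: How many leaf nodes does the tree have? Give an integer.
Answer: 6

Derivation:
Leaves (nodes with no children): C, D, F, G, K, L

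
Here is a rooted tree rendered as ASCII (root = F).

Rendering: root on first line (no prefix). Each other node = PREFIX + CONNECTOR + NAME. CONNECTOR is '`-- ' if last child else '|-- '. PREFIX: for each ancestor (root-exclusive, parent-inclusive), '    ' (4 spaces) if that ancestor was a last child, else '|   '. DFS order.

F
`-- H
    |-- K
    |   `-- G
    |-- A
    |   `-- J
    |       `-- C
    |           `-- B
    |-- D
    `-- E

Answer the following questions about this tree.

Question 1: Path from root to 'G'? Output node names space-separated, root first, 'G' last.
Walk down from root: F -> H -> K -> G

Answer: F H K G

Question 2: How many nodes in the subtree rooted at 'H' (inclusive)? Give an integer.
Subtree rooted at H contains: A, B, C, D, E, G, H, J, K
Count = 9

Answer: 9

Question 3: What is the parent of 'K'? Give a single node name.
Answer: H

Derivation:
Scan adjacency: K appears as child of H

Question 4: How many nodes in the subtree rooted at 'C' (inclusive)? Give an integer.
Answer: 2

Derivation:
Subtree rooted at C contains: B, C
Count = 2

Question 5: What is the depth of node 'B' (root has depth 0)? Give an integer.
Answer: 5

Derivation:
Path from root to B: F -> H -> A -> J -> C -> B
Depth = number of edges = 5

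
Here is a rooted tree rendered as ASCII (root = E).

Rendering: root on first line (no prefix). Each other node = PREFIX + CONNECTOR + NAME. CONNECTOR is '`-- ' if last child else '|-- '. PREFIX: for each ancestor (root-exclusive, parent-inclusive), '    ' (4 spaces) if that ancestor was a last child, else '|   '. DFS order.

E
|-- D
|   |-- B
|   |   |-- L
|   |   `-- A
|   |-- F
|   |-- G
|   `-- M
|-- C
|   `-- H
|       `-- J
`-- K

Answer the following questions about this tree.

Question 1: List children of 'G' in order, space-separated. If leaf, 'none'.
Node G's children (from adjacency): (leaf)

Answer: none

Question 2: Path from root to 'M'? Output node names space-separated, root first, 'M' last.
Walk down from root: E -> D -> M

Answer: E D M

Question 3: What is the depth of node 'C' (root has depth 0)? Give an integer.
Answer: 1

Derivation:
Path from root to C: E -> C
Depth = number of edges = 1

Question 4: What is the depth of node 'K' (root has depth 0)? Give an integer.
Answer: 1

Derivation:
Path from root to K: E -> K
Depth = number of edges = 1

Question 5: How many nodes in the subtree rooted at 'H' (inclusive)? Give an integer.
Subtree rooted at H contains: H, J
Count = 2

Answer: 2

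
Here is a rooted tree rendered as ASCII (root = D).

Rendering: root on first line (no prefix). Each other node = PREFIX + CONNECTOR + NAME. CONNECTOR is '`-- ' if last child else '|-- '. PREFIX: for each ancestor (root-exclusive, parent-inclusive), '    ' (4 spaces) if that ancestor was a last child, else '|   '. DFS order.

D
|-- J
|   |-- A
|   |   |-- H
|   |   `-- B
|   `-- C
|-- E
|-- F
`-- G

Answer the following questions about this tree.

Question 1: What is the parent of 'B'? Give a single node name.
Scan adjacency: B appears as child of A

Answer: A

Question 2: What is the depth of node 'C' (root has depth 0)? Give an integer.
Answer: 2

Derivation:
Path from root to C: D -> J -> C
Depth = number of edges = 2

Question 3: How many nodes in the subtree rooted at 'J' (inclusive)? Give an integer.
Subtree rooted at J contains: A, B, C, H, J
Count = 5

Answer: 5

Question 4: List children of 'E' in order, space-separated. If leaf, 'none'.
Answer: none

Derivation:
Node E's children (from adjacency): (leaf)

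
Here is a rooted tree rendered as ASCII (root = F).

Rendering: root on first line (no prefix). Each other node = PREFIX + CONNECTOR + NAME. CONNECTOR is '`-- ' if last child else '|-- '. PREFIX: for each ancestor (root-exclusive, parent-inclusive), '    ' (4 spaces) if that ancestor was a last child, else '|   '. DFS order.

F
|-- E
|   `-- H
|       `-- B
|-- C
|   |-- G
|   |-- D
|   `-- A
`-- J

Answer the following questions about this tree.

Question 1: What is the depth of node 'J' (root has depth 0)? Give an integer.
Path from root to J: F -> J
Depth = number of edges = 1

Answer: 1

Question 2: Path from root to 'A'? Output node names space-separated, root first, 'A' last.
Walk down from root: F -> C -> A

Answer: F C A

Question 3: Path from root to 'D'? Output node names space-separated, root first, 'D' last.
Answer: F C D

Derivation:
Walk down from root: F -> C -> D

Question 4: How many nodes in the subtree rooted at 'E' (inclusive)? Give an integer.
Subtree rooted at E contains: B, E, H
Count = 3

Answer: 3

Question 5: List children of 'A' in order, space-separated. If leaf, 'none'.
Node A's children (from adjacency): (leaf)

Answer: none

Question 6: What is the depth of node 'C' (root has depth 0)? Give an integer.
Answer: 1

Derivation:
Path from root to C: F -> C
Depth = number of edges = 1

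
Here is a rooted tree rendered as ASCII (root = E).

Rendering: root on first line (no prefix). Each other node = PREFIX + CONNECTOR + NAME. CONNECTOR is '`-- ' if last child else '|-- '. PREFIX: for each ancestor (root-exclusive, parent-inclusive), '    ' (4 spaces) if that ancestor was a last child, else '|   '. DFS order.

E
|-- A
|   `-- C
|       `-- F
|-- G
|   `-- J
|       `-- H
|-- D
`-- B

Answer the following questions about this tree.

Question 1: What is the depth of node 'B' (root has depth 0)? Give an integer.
Path from root to B: E -> B
Depth = number of edges = 1

Answer: 1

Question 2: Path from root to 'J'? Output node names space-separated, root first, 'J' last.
Answer: E G J

Derivation:
Walk down from root: E -> G -> J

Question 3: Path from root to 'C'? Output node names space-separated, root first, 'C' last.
Walk down from root: E -> A -> C

Answer: E A C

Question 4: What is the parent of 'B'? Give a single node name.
Answer: E

Derivation:
Scan adjacency: B appears as child of E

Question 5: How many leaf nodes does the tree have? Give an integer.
Leaves (nodes with no children): B, D, F, H

Answer: 4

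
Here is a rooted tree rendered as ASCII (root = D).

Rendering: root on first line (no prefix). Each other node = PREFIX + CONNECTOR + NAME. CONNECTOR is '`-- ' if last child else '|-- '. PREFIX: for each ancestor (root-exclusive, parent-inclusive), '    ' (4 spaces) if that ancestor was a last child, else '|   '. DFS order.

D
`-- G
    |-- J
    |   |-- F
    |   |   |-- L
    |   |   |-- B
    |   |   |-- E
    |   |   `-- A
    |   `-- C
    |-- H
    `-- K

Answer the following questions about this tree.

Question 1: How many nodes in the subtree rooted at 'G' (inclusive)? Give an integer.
Answer: 10

Derivation:
Subtree rooted at G contains: A, B, C, E, F, G, H, J, K, L
Count = 10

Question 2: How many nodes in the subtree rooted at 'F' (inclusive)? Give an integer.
Subtree rooted at F contains: A, B, E, F, L
Count = 5

Answer: 5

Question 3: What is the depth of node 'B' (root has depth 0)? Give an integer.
Path from root to B: D -> G -> J -> F -> B
Depth = number of edges = 4

Answer: 4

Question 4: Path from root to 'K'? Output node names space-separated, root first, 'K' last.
Walk down from root: D -> G -> K

Answer: D G K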